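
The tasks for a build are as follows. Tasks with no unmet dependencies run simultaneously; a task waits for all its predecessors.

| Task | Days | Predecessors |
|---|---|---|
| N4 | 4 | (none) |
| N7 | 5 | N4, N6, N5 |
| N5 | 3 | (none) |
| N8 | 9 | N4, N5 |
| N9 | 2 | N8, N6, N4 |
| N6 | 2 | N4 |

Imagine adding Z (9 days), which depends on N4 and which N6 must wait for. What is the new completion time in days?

Originally the project takes 15 days.
With Z inserted, N6 now waits for max(N4, Z).
New critical path: N4→Z→N6→N7 = 4+9+2+5 = 20 ⇒ 20 days.

20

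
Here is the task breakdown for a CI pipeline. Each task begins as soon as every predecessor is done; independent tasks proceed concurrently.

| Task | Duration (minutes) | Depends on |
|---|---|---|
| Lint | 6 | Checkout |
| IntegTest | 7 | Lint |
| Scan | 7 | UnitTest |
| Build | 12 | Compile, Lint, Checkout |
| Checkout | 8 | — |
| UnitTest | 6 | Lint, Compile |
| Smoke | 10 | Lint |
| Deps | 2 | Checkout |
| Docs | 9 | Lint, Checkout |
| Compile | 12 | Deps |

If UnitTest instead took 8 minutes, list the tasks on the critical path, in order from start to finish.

Checkout, Deps, Compile, UnitTest, Scan

Baseline: Checkout→Deps→Compile→UnitTest→Scan = 8+2+12+6+7 = 35 → 35 minutes.
Since UnitTest is critical, the +2 change carries straight to that chain (now 37 minutes).
No other chain overtakes it, so the finish is 37 minutes.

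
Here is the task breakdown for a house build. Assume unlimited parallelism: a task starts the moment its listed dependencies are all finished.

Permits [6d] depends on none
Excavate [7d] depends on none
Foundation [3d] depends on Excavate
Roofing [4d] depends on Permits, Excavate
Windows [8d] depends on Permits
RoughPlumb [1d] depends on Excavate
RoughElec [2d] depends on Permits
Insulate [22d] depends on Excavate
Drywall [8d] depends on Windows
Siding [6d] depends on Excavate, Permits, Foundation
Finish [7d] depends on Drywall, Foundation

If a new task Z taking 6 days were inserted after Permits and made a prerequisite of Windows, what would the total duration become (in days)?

35

Originally the job takes 29 days.
With Z inserted, Windows now waits for max(Permits, Z).
New critical path: Permits→Z→Windows→Drywall→Finish = 6+6+8+8+7 = 35 ⇒ 35 days.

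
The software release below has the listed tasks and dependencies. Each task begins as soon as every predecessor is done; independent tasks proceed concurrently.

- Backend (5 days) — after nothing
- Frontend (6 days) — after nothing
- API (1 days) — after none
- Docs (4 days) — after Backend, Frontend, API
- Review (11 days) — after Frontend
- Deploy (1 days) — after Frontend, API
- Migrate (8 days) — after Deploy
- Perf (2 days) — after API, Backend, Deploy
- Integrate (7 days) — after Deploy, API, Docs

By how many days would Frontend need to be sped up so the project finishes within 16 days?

Current finish: 17 days; target: 16.
Frontend is on every critical path, so each day cut from Frontend cuts the finish by one (this holds down to a finish of 16).
Need 17 − 16 = 1 day off Frontend → Frontend becomes 5 days, finish becomes 16.

1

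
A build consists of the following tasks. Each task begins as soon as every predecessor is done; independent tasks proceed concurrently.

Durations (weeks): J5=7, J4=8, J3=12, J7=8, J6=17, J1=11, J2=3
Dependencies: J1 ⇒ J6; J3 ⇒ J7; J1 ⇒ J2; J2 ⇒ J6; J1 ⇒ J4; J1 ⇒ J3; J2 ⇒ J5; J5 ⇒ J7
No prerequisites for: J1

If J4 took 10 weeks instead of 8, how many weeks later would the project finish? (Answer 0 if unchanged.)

0

Baseline: J1→J2→J6 = 11+3+17 = 31 → 31 weeks.
J4 has 12 weeks of float (longest path through it is 19).
That remains the longest chain; total 31 weeks.
Change in finish: 31 − 31 = +0 weeks.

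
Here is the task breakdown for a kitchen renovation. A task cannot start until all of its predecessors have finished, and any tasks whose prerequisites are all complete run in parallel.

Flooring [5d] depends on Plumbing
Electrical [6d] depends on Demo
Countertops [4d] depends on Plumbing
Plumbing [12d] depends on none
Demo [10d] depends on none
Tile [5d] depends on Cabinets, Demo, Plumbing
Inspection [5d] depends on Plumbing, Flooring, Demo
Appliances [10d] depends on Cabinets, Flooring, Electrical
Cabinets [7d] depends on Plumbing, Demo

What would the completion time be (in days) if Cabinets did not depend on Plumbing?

Before: longest chain Plumbing→Cabinets→Appliances = 12+7+10 = 29, finish 29.
Without Plumbing→Cabinets, Cabinets's earliest start moves from 12 to 10.
New critical path: Demo→Cabinets→Appliances = 10+7+10 = 27 ⇒ 27 days.

27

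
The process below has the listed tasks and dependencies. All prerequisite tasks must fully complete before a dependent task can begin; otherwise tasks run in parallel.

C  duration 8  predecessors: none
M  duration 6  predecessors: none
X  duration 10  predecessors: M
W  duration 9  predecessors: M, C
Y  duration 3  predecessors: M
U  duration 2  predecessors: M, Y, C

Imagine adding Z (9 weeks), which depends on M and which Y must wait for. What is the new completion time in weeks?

20

Originally the process takes 17 weeks.
With Z inserted, Y now waits for max(M, Z).
New critical path: M→Z→Y→U = 6+9+3+2 = 20 ⇒ 20 weeks.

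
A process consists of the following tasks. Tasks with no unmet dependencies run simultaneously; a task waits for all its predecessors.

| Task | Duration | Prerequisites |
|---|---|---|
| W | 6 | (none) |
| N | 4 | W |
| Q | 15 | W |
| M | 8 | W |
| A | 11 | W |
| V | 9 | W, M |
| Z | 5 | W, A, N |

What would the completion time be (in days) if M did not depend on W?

22

Before: longest chain W→M→V = 6+8+9 = 23, finish 23.
Without W→M, M's earliest start moves from 6 to 0.
The longest chain is now W→A→Z = 6+11+5 = 22, so the plan takes 22 days.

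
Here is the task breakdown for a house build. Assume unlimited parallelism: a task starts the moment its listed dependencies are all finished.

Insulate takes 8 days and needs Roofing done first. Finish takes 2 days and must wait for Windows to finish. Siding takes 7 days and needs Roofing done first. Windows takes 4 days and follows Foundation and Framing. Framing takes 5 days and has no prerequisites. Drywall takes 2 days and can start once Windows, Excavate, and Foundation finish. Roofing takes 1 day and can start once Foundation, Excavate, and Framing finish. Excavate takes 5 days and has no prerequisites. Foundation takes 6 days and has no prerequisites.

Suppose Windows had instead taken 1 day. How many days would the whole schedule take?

15

Baseline: Foundation→Roofing→Insulate = 6+1+8 = 15 → 15 days.
The longest path through Windows is only 12 days, so Windows has float 3.
That remains the longest chain; total 15 days.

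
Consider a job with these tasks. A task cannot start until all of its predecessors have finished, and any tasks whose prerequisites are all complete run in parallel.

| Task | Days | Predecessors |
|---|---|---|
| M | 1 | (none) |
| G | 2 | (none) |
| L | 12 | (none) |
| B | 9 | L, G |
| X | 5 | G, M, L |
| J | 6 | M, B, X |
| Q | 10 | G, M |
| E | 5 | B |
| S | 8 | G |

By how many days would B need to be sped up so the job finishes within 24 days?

3

Current finish: 27 days; target: 24.
B is on every critical path, so each day cut from B cuts the finish by one (this holds down to a finish of 23).
Need 27 − 24 = 3 days off B → B becomes 6 days, finish becomes 24.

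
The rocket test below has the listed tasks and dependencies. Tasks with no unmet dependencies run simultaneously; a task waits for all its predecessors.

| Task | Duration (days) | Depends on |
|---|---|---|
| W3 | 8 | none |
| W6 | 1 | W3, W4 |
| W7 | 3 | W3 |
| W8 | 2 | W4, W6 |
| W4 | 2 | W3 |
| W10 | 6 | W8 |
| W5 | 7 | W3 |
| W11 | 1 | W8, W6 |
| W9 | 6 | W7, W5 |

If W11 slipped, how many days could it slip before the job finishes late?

W3→W5→W9 = 8+7+6 = 21 sets the makespan at 21 days.
Longest path through W11: 14 days (earliest finish 14, latest finish 21).
Slack of W11 = 20 − 13 = 7 days.

7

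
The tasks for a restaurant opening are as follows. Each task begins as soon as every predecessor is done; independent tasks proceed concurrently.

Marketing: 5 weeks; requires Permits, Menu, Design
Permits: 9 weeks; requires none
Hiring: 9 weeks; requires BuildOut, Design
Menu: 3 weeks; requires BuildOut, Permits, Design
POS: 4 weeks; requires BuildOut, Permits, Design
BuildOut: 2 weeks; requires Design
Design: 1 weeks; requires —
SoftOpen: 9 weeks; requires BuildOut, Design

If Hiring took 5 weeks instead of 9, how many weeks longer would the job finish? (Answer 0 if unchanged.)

Actual critical path: Permits→Menu→Marketing = 9+3+5 = 17 ⇒ 17 weeks.
The longest path through Hiring is only 12 weeks, so Hiring has float 5.
No other chain overtakes it, so the finish is 17 weeks.
Change in finish: 17 − 17 = +0 weeks.

0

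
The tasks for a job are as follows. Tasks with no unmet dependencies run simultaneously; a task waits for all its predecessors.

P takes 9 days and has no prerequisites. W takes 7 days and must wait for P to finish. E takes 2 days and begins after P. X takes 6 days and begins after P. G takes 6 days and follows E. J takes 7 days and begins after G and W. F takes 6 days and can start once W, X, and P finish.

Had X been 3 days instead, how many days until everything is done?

Critical path before the change: P→E→G→J = 9+2+6+7 = 24 giving 24 days.
X is off the critical path — its longest chain is 21 days, giving 3 of slack.
No other chain overtakes it, so the finish is 24 days.

24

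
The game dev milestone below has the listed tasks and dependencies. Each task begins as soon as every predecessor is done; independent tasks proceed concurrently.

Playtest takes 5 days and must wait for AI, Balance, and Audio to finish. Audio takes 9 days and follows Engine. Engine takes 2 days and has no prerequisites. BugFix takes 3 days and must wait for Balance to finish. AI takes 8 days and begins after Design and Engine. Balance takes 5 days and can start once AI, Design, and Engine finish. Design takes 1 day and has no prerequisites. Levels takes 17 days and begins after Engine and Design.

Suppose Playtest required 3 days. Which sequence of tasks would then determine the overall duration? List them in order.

Actual critical path: Engine→AI→Balance→Playtest = 2+8+5+5 = 20 ⇒ 20 days.
Playtest lies on that path, so at 3 days the path becomes 18 days.
The binding chain switches to Engine→Levels = 2+17 = 19; finish 19 days.

Engine, Levels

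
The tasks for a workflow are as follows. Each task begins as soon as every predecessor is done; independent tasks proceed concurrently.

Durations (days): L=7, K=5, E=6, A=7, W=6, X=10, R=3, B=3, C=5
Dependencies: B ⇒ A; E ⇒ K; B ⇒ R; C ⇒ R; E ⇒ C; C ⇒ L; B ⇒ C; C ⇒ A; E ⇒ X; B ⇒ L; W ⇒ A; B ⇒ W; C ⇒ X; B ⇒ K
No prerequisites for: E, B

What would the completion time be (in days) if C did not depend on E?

With the dependency in place, E→C→X = 6+5+10 = 21 sets the finish at 21 days.
Without E→C, C's earliest start moves from 6 to 3.
New critical path: B→C→X = 3+5+10 = 18 ⇒ 18 days.

18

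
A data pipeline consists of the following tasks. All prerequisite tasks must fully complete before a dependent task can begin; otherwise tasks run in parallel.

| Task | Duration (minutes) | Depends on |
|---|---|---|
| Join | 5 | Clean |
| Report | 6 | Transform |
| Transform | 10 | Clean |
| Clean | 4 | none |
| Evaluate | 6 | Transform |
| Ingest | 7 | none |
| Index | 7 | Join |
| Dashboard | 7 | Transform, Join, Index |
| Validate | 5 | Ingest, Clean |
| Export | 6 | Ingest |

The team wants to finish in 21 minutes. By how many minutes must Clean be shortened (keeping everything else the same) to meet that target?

Current finish: 23 minutes; target: 21.
Clean is on every critical path, so each minute cut from Clean cuts the finish by one (this holds down to a finish of 20).
Need 23 − 21 = 2 minutes off Clean → Clean becomes 2 minutes, finish becomes 21.

2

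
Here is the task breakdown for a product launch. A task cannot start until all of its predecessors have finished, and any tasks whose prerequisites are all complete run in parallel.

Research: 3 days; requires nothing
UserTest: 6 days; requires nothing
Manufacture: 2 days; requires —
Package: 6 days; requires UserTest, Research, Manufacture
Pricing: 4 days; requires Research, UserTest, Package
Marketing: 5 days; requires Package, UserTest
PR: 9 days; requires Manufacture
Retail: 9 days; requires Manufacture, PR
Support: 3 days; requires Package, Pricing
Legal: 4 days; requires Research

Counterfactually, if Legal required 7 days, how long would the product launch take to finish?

Critical path before the change: Manufacture→PR→Retail = 2+9+9 = 20 giving 20 days.
Legal has 13 days of float (longest path through it is 7).
That remains the longest chain; total 20 days.

20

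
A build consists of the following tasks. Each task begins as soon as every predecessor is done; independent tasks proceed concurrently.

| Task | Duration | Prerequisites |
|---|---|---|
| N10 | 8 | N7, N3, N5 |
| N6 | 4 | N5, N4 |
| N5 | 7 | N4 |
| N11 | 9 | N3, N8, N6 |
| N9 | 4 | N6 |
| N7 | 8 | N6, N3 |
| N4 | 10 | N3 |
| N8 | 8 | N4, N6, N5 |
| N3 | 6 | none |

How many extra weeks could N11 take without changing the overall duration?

0

The longest chain is N3→N4→N5→N6→N8→N11 = 6+10+7+4+8+9 = 44; overall finish 44 weeks.
N11 finishes as early as 44 and must finish by 44.
So N11 can slip 44 − 44 = 0 weeks.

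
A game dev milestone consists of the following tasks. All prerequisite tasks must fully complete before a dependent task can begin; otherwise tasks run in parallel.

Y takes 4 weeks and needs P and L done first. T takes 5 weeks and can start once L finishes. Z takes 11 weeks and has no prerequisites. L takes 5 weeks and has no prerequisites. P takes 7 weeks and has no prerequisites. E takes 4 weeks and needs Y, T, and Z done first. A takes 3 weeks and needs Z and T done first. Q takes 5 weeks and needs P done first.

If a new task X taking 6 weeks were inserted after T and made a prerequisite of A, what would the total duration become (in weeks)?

Originally the project takes 15 weeks.
With X inserted, A now waits for max(Z, T, X).
New critical path: L→T→X→A = 5+5+6+3 = 19 ⇒ 19 weeks.

19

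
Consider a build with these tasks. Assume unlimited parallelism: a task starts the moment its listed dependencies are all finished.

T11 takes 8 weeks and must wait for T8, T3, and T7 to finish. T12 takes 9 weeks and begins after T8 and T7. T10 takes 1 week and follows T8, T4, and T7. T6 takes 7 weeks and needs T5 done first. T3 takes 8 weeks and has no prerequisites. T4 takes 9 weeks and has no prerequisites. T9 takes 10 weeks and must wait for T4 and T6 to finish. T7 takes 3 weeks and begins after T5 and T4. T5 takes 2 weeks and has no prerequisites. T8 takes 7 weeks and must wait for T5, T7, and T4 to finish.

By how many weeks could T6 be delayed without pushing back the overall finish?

The longest chain is T4→T7→T8→T12 = 9+3+7+9 = 28; overall finish 28 weeks.
T6 finishes as early as 9 and must finish by 18.
Float = 28 − 19 = 9.

9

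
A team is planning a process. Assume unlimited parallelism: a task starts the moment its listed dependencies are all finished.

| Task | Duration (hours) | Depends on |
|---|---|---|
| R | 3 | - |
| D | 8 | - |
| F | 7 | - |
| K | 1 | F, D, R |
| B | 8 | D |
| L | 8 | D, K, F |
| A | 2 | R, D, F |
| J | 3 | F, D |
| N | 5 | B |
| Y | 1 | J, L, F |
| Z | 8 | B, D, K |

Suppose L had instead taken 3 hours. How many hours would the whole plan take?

Critical path before the change: D→B→Z = 8+8+8 = 24 giving 24 hours.
The longest path through L is only 18 hours, so L has float 6.
No other chain overtakes it, so the finish is 24 hours.

24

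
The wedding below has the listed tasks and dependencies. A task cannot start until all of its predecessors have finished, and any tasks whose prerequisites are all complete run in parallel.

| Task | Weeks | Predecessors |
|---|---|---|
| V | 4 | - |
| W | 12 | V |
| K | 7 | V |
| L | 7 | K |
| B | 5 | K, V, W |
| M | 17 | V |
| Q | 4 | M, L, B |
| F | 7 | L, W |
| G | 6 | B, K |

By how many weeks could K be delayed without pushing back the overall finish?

V→W→B→G = 4+12+5+6 = 27 sets the makespan at 27 weeks.
Longest path through K: 25 weeks (earliest finish 11, latest finish 13).
Float = 27 − 25 = 2.

2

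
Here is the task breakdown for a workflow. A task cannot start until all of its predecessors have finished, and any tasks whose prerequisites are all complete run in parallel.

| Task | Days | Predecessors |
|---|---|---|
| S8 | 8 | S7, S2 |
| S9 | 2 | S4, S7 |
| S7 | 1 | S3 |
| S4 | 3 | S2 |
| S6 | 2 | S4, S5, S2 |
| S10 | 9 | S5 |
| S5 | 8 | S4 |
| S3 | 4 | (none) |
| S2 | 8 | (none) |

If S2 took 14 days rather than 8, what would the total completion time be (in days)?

34

Actual critical path: S2→S4→S5→S10 = 8+3+8+9 = 28 ⇒ 28 days.
Since S2 is critical, the +6 change carries straight to that chain (now 34 days).
The critical path is still S2→S4→S5→S10; finish is now 34 days.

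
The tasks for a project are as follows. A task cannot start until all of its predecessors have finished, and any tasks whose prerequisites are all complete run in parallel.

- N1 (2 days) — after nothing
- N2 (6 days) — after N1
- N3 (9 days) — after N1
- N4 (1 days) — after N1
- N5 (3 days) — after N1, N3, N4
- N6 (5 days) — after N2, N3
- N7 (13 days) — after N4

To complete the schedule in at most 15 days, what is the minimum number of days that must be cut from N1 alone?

1

Current finish: 16 days; target: 15.
N1 is on every critical path, so each day cut from N1 cuts the finish by one (this holds down to a finish of 15).
Need 16 − 15 = 1 day off N1 → N1 becomes 1 day, finish becomes 15.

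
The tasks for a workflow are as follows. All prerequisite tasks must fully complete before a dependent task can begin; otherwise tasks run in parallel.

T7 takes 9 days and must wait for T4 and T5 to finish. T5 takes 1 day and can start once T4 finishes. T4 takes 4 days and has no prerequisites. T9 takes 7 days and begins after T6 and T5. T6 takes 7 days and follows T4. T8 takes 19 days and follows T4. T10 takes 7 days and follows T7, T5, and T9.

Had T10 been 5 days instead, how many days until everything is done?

The binding path is T4→T6→T9→T10 = 4+7+7+7 = 25; finish at 25 days.
T10 lies on that path, so at 5 days the path becomes 23 days.
That remains the longest chain; total 23 days.

23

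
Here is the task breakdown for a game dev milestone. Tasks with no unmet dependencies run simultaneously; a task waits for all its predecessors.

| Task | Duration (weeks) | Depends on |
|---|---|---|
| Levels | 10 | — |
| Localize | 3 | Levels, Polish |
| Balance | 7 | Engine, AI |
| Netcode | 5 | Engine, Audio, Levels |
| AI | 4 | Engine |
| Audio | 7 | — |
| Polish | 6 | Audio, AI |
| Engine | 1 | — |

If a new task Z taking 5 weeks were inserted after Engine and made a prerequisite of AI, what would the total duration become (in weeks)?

Originally the plan takes 16 weeks.
With Z inserted, AI now waits for max(Engine, Z).
New critical path: Engine→Z→AI→Polish→Localize = 1+5+4+6+3 = 19 ⇒ 19 weeks.

19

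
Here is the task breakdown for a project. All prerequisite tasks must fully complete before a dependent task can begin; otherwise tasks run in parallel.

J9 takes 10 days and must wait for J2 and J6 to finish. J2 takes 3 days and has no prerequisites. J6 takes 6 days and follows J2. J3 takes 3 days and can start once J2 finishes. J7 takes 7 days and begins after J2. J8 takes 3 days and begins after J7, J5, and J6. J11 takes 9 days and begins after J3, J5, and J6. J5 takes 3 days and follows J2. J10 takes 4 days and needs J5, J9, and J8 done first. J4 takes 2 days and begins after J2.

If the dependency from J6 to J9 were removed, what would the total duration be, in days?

Original critical path: J2→J6→J9→J10 = 3+6+10+4 = 23 ⇒ 23 days.
Without J6→J9, J9's earliest start moves from 9 to 3.
The longest chain is now J2→J6→J11 = 3+6+9 = 18, so the plan takes 18 days.

18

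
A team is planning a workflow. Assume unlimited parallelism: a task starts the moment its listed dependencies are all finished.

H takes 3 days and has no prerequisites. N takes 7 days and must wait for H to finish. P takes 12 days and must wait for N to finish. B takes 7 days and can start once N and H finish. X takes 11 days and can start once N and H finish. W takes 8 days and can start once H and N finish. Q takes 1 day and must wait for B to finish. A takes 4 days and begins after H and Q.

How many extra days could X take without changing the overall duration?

The longest chain is H→N→P = 3+7+12 = 22; overall finish 22 days.
The longest chain containing X totals 21 days.
Float = 22 − 21 = 1.

1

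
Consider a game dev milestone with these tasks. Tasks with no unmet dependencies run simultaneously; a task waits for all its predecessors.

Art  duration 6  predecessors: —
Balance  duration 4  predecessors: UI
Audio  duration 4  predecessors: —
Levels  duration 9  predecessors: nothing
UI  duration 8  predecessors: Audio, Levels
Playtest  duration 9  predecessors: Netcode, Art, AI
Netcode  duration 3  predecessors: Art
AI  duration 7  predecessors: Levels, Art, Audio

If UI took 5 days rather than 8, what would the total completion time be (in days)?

Actual critical path: Levels→AI→Playtest = 9+7+9 = 25 ⇒ 25 days.
The longest path through UI is only 21 days, so UI has float 4.
No other chain overtakes it, so the finish is 25 days.

25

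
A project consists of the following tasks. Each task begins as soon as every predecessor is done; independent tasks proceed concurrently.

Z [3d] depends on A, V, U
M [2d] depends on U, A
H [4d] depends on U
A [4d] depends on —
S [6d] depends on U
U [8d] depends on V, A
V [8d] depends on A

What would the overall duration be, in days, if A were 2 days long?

24

Baseline: A→V→U→S = 4+8+8+6 = 26 → 26 days.
A is on the critical path; changing it to 2 makes that path 24 days.
The critical path is still A→V→U→S; finish is now 24 days.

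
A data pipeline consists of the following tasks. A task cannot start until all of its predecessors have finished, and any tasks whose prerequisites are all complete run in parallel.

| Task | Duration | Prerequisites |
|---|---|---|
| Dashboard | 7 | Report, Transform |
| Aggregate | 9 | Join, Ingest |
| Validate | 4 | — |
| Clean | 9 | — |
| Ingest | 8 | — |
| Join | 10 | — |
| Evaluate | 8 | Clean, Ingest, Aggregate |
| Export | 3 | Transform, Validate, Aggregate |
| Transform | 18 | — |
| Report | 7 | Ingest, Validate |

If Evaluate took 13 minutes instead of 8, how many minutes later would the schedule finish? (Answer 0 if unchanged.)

5

As given, the longest chain is Join→Aggregate→Evaluate = 10+9+8 = 27, so the finish is 27 minutes.
Since Evaluate is critical, the +5 change carries straight to that chain (now 32 minutes).
That remains the longest chain; total 32 minutes.
Change in finish: 32 − 27 = +5 minutes.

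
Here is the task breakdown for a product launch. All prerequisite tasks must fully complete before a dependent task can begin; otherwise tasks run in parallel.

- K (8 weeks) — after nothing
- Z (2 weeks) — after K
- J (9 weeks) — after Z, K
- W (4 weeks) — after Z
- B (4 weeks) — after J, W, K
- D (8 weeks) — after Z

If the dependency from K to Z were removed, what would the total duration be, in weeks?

Before: longest chain K→Z→J→B = 8+2+9+4 = 23, finish 23.
Without K→Z, Z's earliest start moves from 8 to 0.
New critical path: K→J→B = 8+9+4 = 21 ⇒ 21 weeks.

21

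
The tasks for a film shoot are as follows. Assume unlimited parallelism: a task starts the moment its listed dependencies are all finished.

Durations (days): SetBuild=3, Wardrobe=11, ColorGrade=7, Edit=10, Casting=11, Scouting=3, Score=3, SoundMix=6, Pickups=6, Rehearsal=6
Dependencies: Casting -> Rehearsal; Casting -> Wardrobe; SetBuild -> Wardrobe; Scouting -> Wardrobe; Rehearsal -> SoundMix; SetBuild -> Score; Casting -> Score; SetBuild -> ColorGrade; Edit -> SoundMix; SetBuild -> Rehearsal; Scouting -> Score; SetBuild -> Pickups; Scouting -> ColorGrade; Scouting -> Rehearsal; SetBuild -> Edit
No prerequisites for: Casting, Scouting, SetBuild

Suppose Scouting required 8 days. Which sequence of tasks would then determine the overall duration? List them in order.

Critical path before the change: Casting→Rehearsal→SoundMix = 11+6+6 = 23 giving 23 days.
Scouting has 8 days of float (longest path through it is 15).
The critical path is still Casting→Rehearsal→SoundMix; finish is now 23 days.

Casting, Rehearsal, SoundMix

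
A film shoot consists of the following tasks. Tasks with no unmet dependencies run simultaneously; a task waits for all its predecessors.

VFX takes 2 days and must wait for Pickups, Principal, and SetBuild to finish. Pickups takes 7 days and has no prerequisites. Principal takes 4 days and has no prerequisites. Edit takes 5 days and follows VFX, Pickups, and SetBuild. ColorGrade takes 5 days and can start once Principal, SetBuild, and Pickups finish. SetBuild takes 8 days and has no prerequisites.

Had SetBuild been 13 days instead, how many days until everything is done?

20

As given, the longest chain is SetBuild→VFX→Edit = 8+2+5 = 15, so the finish is 15 days.
Since SetBuild is critical, the +5 change carries straight to that chain (now 20 days).
The critical path is still SetBuild→VFX→Edit; finish is now 20 days.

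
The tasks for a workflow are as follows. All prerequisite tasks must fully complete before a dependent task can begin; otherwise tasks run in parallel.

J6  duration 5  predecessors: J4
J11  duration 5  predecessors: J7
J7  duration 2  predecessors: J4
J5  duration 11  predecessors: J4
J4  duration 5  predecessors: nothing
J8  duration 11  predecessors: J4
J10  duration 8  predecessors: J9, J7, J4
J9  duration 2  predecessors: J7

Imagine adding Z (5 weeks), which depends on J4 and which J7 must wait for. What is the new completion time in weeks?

22

Originally the plan takes 17 weeks.
With Z inserted, J7 now waits for max(J4, Z).
New critical path: J4→Z→J7→J9→J10 = 5+5+2+2+8 = 22 ⇒ 22 weeks.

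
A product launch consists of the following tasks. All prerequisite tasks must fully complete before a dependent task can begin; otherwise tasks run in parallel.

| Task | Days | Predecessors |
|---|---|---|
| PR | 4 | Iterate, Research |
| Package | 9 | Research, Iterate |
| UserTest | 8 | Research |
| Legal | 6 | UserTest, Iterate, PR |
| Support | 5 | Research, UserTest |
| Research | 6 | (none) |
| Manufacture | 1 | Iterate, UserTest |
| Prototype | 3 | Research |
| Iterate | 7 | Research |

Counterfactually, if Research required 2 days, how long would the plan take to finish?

The binding path is Research→Iterate→PR→Legal = 6+7+4+6 = 23; finish at 23 days.
Research is on the critical path; changing it to 2 makes that path 19 days.
That remains the longest chain; total 19 days.

19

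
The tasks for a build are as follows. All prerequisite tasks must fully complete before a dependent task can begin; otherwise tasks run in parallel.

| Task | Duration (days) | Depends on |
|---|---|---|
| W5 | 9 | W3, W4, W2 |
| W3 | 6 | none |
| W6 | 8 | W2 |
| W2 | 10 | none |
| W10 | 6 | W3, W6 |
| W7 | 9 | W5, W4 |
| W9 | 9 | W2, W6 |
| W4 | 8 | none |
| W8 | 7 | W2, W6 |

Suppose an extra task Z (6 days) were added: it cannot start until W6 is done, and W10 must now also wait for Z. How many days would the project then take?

Originally the project takes 28 days.
With Z inserted, W10 now waits for max(W3, W6, Z).
New critical path: W2→W6→Z→W10 = 10+8+6+6 = 30 ⇒ 30 days.

30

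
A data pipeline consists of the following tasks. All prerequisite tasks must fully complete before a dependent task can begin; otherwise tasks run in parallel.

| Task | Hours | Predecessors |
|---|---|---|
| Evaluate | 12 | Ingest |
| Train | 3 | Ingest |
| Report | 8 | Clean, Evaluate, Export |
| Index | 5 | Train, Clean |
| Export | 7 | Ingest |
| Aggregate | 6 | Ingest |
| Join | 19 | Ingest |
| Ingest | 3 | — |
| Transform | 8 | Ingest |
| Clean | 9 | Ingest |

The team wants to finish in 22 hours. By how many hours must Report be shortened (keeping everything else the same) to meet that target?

1

Current finish: 23 hours; target: 22.
Report is on every critical path, so each hour cut from Report cuts the finish by one (this holds down to a finish of 22).
Need 23 − 22 = 1 hour off Report → Report becomes 7 hours, finish becomes 22.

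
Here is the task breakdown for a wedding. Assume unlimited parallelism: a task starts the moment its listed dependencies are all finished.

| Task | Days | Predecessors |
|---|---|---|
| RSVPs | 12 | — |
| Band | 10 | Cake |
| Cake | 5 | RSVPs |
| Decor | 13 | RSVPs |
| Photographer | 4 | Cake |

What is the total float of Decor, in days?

Critical path: RSVPs→Cake→Band = 12+5+10 = 27, so the finish is 27 days.
Decor finishes as early as 25 and must finish by 27.
Float = 27 − 25 = 2.

2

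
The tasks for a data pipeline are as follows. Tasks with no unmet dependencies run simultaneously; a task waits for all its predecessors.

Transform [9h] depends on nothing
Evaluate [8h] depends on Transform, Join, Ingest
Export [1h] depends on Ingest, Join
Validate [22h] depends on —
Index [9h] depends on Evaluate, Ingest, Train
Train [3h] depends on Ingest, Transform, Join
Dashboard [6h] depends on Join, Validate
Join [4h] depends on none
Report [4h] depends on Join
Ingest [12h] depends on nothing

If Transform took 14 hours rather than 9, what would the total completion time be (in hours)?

31

Critical path before the change: Ingest→Evaluate→Index = 12+8+9 = 29 giving 29 hours.
Transform is off the critical path — its longest chain is 26 hours, giving 3 of slack.
New critical path: Transform→Evaluate→Index = 14+8+9 = 31 ⇒ 31 hours.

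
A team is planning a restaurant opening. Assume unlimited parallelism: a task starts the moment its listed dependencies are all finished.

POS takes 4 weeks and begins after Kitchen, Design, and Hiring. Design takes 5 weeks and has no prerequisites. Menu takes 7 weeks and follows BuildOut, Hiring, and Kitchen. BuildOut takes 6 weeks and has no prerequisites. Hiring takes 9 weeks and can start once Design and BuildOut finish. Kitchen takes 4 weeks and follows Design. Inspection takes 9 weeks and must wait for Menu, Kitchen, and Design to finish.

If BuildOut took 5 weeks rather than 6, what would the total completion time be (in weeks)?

30

Actual critical path: BuildOut→Hiring→Menu→Inspection = 6+9+7+9 = 31 ⇒ 31 weeks.
Since BuildOut is critical, the -1 change carries straight to that chain (now 30 weeks).
Now Design→Hiring→Menu→Inspection = 5+9+7+9 = 30 is longest, so the finish becomes 30 weeks.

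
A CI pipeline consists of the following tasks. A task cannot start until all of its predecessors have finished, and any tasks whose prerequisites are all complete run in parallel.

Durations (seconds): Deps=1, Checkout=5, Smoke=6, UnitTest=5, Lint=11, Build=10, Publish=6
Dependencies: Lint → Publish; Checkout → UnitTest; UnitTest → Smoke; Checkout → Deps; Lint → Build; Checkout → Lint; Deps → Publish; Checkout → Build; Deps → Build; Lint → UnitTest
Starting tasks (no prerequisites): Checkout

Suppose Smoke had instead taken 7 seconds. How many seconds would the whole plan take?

28

Critical path before the change: Checkout→Lint→UnitTest→Smoke = 5+11+5+6 = 27 giving 27 seconds.
Since Smoke is critical, the +1 change carries straight to that chain (now 28 seconds).
That remains the longest chain; total 28 seconds.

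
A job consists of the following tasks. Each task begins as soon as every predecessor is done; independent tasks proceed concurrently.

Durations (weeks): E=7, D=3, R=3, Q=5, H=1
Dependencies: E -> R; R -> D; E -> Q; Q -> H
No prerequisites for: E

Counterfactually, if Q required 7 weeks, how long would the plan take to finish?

15

As given, the longest chain is E→Q→H = 7+5+1 = 13, so the finish is 13 weeks.
Q is on the critical path; changing it to 7 makes that path 15 weeks.
That remains the longest chain; total 15 weeks.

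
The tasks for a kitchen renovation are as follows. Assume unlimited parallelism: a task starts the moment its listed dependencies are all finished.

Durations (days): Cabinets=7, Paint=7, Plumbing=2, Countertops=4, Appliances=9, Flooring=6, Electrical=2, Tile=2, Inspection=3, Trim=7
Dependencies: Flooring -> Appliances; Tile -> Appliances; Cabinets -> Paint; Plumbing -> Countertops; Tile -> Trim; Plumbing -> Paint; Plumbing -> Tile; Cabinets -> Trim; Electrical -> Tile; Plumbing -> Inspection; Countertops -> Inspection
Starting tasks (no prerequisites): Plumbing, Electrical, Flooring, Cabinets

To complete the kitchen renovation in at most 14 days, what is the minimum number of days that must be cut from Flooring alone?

1

Current finish: 15 days; target: 14.
Flooring is on every critical path, so each day cut from Flooring cuts the finish by one (this holds down to a finish of 14).
Need 15 − 14 = 1 day off Flooring → Flooring becomes 5 days, finish becomes 14.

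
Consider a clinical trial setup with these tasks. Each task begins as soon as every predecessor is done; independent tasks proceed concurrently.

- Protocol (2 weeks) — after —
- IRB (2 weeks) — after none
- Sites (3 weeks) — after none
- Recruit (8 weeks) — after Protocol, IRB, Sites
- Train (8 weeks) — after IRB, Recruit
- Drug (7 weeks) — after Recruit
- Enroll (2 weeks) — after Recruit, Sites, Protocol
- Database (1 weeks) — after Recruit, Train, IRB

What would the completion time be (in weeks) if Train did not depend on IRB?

Before: longest chain Sites→Recruit→Train→Database = 3+8+8+1 = 20, finish 20.
Dropping IRB→Train doesn't change Train's earliest start (11); another predecessor still binds.
New critical path: Sites→Recruit→Train→Database = 3+8+8+1 = 20 ⇒ 20 weeks.

20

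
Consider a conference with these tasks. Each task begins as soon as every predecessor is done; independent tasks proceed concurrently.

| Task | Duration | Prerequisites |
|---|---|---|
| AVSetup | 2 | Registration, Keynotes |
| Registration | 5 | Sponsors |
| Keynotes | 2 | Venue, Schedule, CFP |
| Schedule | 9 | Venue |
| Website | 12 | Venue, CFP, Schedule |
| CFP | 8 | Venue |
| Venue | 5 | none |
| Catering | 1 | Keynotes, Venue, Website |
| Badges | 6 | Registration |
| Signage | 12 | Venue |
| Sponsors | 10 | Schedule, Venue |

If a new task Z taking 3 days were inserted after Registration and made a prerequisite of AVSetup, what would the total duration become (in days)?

Originally the conference takes 35 days.
With Z inserted, AVSetup now waits for max(Registration, Keynotes, Z).
New critical path: Venue→Schedule→Sponsors→Registration→Badges = 5+9+10+5+6 = 35 ⇒ 35 days.

35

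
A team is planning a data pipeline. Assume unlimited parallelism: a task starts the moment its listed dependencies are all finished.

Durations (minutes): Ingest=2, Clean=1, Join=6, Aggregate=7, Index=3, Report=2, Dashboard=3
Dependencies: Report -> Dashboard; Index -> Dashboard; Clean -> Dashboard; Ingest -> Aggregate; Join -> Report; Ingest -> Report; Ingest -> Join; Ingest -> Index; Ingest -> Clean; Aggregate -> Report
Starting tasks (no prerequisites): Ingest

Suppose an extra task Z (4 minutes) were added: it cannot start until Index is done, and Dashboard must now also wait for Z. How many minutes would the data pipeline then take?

14

Originally the data pipeline takes 14 minutes.
With Z inserted, Dashboard now waits for max(Index, Report, Clean, Z).
New critical path: Ingest→Aggregate→Report→Dashboard = 2+7+2+3 = 14 ⇒ 14 minutes.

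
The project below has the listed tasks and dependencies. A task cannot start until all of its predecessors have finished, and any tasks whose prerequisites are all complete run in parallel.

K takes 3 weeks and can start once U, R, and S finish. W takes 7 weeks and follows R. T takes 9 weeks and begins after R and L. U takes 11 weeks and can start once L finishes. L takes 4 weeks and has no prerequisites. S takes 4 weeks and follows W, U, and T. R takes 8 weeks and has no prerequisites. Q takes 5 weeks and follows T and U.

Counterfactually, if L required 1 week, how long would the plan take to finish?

Baseline: R→T→S→K = 8+9+4+3 = 24 → 24 weeks.
L is off the critical path — its longest chain is 22 weeks, giving 2 of slack.
No other chain overtakes it, so the finish is 24 weeks.

24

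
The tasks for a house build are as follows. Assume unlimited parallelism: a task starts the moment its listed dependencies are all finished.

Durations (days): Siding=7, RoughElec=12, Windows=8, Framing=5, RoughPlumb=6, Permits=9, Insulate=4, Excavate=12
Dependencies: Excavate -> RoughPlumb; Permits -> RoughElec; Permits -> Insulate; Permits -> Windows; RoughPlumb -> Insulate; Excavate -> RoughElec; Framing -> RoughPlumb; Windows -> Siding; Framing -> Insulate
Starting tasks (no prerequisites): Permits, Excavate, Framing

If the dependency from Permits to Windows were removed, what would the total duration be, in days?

24

Before: longest chain Permits→Windows→Siding = 9+8+7 = 24, finish 24.
Without Permits→Windows, Windows's earliest start moves from 9 to 0.
After: Excavate→RoughElec = 12+12 = 24 → 24 days.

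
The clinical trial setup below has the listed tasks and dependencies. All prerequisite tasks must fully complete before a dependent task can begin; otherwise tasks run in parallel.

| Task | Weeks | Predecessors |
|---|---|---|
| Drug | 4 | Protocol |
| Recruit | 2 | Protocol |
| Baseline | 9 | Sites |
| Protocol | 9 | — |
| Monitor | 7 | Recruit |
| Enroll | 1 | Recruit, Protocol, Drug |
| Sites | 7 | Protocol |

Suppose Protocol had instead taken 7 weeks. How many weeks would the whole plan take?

23

The binding path is Protocol→Sites→Baseline = 9+7+9 = 25; finish at 25 weeks.
Protocol lies on that path, so at 7 weeks the path becomes 23 weeks.
No other chain overtakes it, so the finish is 23 weeks.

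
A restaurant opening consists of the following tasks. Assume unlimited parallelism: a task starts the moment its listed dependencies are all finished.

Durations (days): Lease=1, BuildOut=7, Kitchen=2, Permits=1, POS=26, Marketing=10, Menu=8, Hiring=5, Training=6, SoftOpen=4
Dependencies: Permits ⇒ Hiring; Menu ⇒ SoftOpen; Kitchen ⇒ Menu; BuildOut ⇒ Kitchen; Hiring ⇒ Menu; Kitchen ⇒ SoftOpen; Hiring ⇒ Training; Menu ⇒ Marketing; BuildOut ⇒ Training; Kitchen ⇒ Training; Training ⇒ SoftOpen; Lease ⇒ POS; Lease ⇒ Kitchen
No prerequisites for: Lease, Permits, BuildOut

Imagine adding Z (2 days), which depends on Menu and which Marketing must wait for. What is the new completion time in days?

29

Originally the project takes 27 days.
With Z inserted, Marketing now waits for max(Menu, Z).
New critical path: BuildOut→Kitchen→Menu→Z→Marketing = 7+2+8+2+10 = 29 ⇒ 29 days.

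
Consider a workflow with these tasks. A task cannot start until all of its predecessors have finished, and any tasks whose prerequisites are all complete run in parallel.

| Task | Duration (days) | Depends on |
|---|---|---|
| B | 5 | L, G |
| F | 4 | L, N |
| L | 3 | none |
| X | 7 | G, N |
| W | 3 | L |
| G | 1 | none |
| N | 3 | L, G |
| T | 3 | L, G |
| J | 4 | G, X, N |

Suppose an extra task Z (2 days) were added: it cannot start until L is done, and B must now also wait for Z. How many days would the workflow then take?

Originally the workflow takes 17 days.
With Z inserted, B now waits for max(L, G, Z).
New critical path: L→N→X→J = 3+3+7+4 = 17 ⇒ 17 days.

17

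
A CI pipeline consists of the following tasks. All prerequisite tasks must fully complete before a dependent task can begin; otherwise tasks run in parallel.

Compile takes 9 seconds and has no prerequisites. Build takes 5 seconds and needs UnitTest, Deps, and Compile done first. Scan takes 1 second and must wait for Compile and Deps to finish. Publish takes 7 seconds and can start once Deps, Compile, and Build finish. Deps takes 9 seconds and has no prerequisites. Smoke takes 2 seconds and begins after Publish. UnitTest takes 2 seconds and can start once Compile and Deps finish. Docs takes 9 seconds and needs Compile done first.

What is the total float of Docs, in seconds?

7

Deps→UnitTest→Build→Publish→Smoke = 9+2+5+7+2 = 25 sets the makespan at 25 seconds.
Docs finishes as early as 18 and must finish by 25.
So Docs can slip 25 − 18 = 7 seconds.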